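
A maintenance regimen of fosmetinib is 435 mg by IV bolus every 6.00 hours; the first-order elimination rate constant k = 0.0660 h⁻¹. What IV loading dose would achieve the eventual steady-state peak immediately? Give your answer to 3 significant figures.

Accumulation ratio R = 1 / (1 − e^(−kτ)) = 1 / (1 − e^(−0.06600×6.00)) = 1 / (1 − 0.6730) = 3.058
Loading dose = maintenance dose × R = 435 × 3.058 ≈ 1330 mg

1330 mg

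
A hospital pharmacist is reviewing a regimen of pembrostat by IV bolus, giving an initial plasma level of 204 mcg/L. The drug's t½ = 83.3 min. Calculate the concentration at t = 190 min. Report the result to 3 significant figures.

42.0 mcg/L

k = ln 2 / 83.3 = 0.008321 min⁻¹
C(t) = C₀ e^(−kt) = 204 × e^(−0.008321 × 190) = 204 × e^(−1.581) = 204 × 0.2058 ≈ 42.0 mcg/L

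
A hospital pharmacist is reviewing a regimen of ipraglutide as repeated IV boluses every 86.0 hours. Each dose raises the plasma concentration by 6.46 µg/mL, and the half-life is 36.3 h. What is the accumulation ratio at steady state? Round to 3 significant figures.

k = ln 2 / 36.3 = 0.01909 h⁻¹
Fraction remaining after one interval: e^(−kτ) = e^(−0.01909 × 86.0) = 0.1936
R = 1 / (1 − 0.1936) = 1 / 0.8064 ≈ 1.24

1.24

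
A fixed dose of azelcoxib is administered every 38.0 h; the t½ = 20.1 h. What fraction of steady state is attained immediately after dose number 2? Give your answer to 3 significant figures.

0.927

k = ln 2 / 20.1 = 0.03448 h⁻¹
f_n = 1 − e^(−nkτ) = 1 − e^(−2 × 0.03448 × 38.0) = 1 − e^(−2.621) = 1 − 0.07274 ≈ 0.927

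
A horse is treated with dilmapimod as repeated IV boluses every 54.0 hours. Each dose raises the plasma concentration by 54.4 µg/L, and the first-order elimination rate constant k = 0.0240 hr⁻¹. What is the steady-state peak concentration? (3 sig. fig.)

Fraction remaining after one interval: e^(−kτ) = e^(−0.02400 × 54.0) = 0.2736
R = 1 / (1 − 0.2736) = 1.377
Css,max = 54.4 × 1.377 ≈ 74.9 µg/L

74.9 µg/L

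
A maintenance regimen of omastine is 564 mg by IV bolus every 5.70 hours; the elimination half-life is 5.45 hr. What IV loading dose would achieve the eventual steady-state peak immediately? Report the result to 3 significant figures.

1090 mg

k = ln 2 / 5.45 = 0.1272 hr⁻¹
Accumulation ratio R = 1 / (1 − e^(−kτ)) = 1 / (1 − e^(−0.1272×5.70)) = 1 / (1 − 0.4844) = 1.939
Loading dose = maintenance dose × R = 564 × 1.939 ≈ 1090 mg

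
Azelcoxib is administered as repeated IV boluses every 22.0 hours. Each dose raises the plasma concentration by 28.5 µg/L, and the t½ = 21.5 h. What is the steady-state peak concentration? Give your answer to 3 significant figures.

56.1 µg/L

k = ln 2 / 21.5 = 0.03224 h⁻¹
Fraction remaining after one interval: e^(−kτ) = e^(−0.03224 × 22.0) = 0.4920
R = 1 / (1 − 0.4920) = 1.969
Css,max = 28.5 × 1.969 ≈ 56.1 µg/L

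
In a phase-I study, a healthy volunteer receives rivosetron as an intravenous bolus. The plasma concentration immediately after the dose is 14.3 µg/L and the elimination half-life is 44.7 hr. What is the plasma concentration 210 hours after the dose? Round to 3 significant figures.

k = ln 2 / 44.7 = 0.01551 hr⁻¹
210 hr is 4.698 half-lives, so C = 14.3 × (1/2)^4.698 = 14.3 × 0.03853 ≈ 0.551 µg/L

0.551 µg/L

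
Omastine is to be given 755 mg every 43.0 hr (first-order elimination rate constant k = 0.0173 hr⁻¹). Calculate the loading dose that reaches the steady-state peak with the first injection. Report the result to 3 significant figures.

1440 mg

Accumulation ratio R = 1 / (1 − e^(−kτ)) = 1 / (1 − e^(−0.01730×43.0)) = 1 / (1 − 0.4753) = 1.906
Loading dose = maintenance dose × R = 755 × 1.906 ≈ 1440 mg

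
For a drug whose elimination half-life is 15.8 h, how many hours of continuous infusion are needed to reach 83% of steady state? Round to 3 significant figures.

k = ln 2 / 15.8 = 0.04387 h⁻¹
f = 1 − e^(−kt)  ⇒  t = −ln(1 − f) / k
t = −ln(1 − 0.83) / 0.04387 = 1.772 / 0.04387 ≈ 40.4 hours

40.4 hours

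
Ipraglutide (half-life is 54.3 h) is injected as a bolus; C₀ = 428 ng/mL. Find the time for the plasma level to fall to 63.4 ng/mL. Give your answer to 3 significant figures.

k = ln 2 / 54.3 = 0.01277 h⁻¹
C(t) = C₀ e^(−kt)  ⇒  t = ln(C₀/C) / k
t = ln(428/63.4) / 0.01277 = 1.910 / 0.01277 ≈ 150 hours

150 hours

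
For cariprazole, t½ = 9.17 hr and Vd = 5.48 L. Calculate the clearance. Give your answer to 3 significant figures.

k = ln 2 / t½ = ln 2 / 9.17 = 0.07559 hr⁻¹
CL = k · V = 0.07559 × 5.48 ≈ 0.414 L/hr

0.414 L/hr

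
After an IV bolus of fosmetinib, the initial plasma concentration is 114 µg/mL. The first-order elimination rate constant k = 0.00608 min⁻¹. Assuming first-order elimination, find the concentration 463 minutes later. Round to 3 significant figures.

6.83 µg/mL

C(t) = C₀ e^(−kt) = 114 × e^(−0.006080 × 463) = 114 × e^(−2.815) = 114 × 0.05990 ≈ 6.83 µg/mL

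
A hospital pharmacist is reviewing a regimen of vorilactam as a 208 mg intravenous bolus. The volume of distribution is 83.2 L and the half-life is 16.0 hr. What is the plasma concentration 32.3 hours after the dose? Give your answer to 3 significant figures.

C₀ = dose / V = 208 / 83.2 = 2.500 mg/L
k = ln 2 / 16.0 = 0.04332 hr⁻¹
C(t) = C₀ e^(−kt) = 2.500 × e^(−0.04332 × 32.3) = 2.500 × e^(−1.399) = 2.500 × 0.2468 ≈ 0.617 mg/L

0.617 mg/L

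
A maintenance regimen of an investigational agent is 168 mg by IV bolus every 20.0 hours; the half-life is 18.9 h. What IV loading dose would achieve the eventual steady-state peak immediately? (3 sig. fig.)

323 mg

k = ln 2 / 18.9 = 0.03667 h⁻¹
Accumulation ratio R = 1 / (1 − e^(−kτ)) = 1 / (1 − e^(−0.03667×20.0)) = 1 / (1 − 0.4802) = 1.924
Loading dose = maintenance dose × R = 168 × 1.924 ≈ 323 mg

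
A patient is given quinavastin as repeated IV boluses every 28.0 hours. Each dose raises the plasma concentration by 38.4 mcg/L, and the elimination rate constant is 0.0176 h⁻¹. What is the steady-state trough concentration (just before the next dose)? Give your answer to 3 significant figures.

Fraction remaining after one interval: e^(−kτ) = e^(−0.01760 × 28.0) = 0.6109
R = 1 / (1 − 0.6109) = 2.570
Css,max = 38.4 × 2.570 = 98.69 mcg/L
Css,min = Css,max × e^(−kτ) = 98.69 × 0.6109 ≈ 60.3 mcg/L

60.3 mcg/L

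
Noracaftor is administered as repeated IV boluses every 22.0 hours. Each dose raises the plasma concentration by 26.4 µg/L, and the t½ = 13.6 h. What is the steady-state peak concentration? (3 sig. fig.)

k = ln 2 / 13.6 = 0.05097 h⁻¹
Fraction remaining after one interval: e^(−kτ) = e^(−0.05097 × 22.0) = 0.3259
R = 1 / (1 − 0.3259) = 1.483
Css,max = 26.4 × 1.483 ≈ 39.2 µg/L

39.2 µg/L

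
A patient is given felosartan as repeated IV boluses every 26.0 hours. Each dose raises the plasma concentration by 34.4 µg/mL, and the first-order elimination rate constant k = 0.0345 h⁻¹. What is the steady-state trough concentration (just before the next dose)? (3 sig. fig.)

23.7 µg/mL

Fraction remaining after one interval: e^(−kτ) = e^(−0.03450 × 26.0) = 0.4078
R = 1 / (1 − 0.4078) = 1.689
Css,max = 34.4 × 1.689 = 58.09 µg/mL
Css,min = Css,max × e^(−kτ) = 58.09 × 0.4078 ≈ 23.7 µg/mL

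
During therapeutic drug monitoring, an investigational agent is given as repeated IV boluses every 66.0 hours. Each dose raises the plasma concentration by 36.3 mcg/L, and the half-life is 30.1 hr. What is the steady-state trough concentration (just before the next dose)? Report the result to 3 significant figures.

10.2 mcg/L

k = ln 2 / 30.1 = 0.02303 hr⁻¹
Fraction remaining after one interval: e^(−kτ) = e^(−0.02303 × 66.0) = 0.2187
R = 1 / (1 − 0.2187) = 1.280
Css,max = 36.3 × 1.280 = 46.46 mcg/L
Css,min = Css,max × e^(−kτ) = 46.46 × 0.2187 ≈ 10.2 mcg/L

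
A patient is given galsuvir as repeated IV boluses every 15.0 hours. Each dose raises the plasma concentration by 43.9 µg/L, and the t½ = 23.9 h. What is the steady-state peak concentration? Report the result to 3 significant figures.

k = ln 2 / 23.9 = 0.02900 h⁻¹
Fraction remaining after one interval: e^(−kτ) = e^(−0.02900 × 15.0) = 0.6472
R = 1 / (1 − 0.6472) = 2.835
Css,max = 43.9 × 2.835 ≈ 124 µg/L

124 µg/L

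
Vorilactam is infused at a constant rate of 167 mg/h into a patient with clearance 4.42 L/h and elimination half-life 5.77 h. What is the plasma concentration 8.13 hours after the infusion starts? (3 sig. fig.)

23.6 mg/L

Css = rate / CL = 167 / 4.42 = 37.78 mg/L
k = ln 2 / 5.77 = 0.1201 h⁻¹
C(t) = Css (1 − e^(−kt)) = 37.78 × (1 − e^(−0.9767)) = 37.78 × 0.6234 ≈ 23.6 mg/L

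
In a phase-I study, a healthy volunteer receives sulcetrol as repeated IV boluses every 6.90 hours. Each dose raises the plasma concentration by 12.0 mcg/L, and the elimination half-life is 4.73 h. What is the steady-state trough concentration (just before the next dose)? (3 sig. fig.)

6.86 mcg/L

k = ln 2 / 4.73 = 0.1465 h⁻¹
Fraction remaining after one interval: e^(−kτ) = e^(−0.1465 × 6.90) = 0.3638
R = 1 / (1 − 0.3638) = 1.572
Css,max = 12.0 × 1.572 = 18.86 mcg/L
Css,min = Css,max × e^(−kτ) = 18.86 × 0.3638 ≈ 6.86 mcg/L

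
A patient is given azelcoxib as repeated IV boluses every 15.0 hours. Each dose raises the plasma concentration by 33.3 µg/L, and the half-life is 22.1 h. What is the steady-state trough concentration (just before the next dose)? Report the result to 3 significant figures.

55.4 µg/L

k = ln 2 / 22.1 = 0.03136 h⁻¹
Fraction remaining after one interval: e^(−kτ) = e^(−0.03136 × 15.0) = 0.6247
R = 1 / (1 − 0.6247) = 2.665
Css,max = 33.3 × 2.665 = 88.73 µg/L
Css,min = Css,max × e^(−kτ) = 88.73 × 0.6247 ≈ 55.4 µg/L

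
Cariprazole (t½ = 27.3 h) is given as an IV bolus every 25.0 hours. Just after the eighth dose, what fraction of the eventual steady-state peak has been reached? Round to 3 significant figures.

k = ln 2 / 27.3 = 0.02539 h⁻¹
f_n = 1 − e^(−nkτ) = 1 − e^(−8 × 0.02539 × 25.0) = 1 − e^(−5.078) = 1 − 0.006232 ≈ 0.994

0.994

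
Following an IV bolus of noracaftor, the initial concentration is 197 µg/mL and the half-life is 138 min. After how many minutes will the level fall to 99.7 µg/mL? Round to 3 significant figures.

136 minutes

k = ln 2 / 138 = 0.005023 min⁻¹
C(t) = C₀ e^(−kt)  ⇒  t = ln(C₀/C) / k
t = ln(197/99.7) / 0.005023 = 0.6810 / 0.005023 ≈ 136 minutes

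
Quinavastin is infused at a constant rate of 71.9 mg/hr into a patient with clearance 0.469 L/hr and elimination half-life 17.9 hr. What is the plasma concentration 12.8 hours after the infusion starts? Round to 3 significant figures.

Css = rate / CL = 71.9 / 0.469 = 153.3 µg/mL
k = ln 2 / 17.9 = 0.03872 hr⁻¹
C(t) = Css (1 − e^(−kt)) = 153.3 × (1 − e^(−0.4957)) = 153.3 × 0.3908 ≈ 59.9 µg/mL

59.9 µg/mL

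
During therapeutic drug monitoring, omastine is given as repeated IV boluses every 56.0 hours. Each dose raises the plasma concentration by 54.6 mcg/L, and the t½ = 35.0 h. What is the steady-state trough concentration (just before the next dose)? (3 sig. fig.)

k = ln 2 / 35.0 = 0.01980 h⁻¹
Fraction remaining after one interval: e^(−kτ) = e^(−0.01980 × 56.0) = 0.3299
R = 1 / (1 − 0.3299) = 1.492
Css,max = 54.6 × 1.492 = 81.48 mcg/L
Css,min = Css,max × e^(−kτ) = 81.48 × 0.3299 ≈ 26.9 mcg/L

26.9 mcg/L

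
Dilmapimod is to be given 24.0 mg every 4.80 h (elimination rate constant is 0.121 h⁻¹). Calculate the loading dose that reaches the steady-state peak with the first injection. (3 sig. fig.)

54.5 mg

Accumulation ratio R = 1 / (1 − e^(−kτ)) = 1 / (1 − e^(−0.1210×4.80)) = 1 / (1 − 0.5595) = 2.270
Loading dose = maintenance dose × R = 24.0 × 2.270 ≈ 54.5 mg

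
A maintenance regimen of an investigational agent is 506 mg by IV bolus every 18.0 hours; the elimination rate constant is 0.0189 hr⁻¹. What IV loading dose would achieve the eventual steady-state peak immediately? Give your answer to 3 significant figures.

1750 mg

Accumulation ratio R = 1 / (1 − e^(−kτ)) = 1 / (1 − e^(−0.01890×18.0)) = 1 / (1 − 0.7116) = 3.468
Loading dose = maintenance dose × R = 506 × 3.468 ≈ 1750 mg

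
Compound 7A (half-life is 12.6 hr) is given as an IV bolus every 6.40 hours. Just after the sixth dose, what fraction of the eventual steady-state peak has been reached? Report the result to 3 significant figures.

0.879

k = ln 2 / 12.6 = 0.05501 hr⁻¹
f_n = 1 − e^(−nkτ) = 1 − e^(−6 × 0.05501 × 6.40) = 1 − e^(−2.112) = 1 − 0.1209 ≈ 0.879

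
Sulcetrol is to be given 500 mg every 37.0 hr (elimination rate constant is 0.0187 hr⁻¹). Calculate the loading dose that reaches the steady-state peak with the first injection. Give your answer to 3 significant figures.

Accumulation ratio R = 1 / (1 − e^(−kτ)) = 1 / (1 − e^(−0.01870×37.0)) = 1 / (1 − 0.5006) = 2.002
Loading dose = maintenance dose × R = 500 × 2.002 ≈ 1000 mg

1000 mg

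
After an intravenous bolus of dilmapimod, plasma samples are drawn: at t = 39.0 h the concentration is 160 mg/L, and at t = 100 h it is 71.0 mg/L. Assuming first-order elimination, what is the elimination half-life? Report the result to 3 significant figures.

k = ln(C₁/C₂) / (t₂ − t₁) = ln(160/71.0) / (100 − 39.0)
  = 0.8125 / 61.00 = 0.01332 h⁻¹
t½ = ln 2 / k = ln 2 / 0.01332 ≈ 52.0 hours

52.0 hours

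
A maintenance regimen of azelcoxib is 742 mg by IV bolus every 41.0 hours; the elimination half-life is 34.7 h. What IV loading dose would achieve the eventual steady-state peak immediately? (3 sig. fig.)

k = ln 2 / 34.7 = 0.01998 h⁻¹
Accumulation ratio R = 1 / (1 − e^(−kτ)) = 1 / (1 − e^(−0.01998×41.0)) = 1 / (1 − 0.4409) = 1.789
Loading dose = maintenance dose × R = 742 × 1.789 ≈ 1330 mg

1330 mg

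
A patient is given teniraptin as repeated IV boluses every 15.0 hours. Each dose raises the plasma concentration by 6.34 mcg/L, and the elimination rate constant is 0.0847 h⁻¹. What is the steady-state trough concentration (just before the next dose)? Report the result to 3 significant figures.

2.47 mcg/L

Fraction remaining after one interval: e^(−kτ) = e^(−0.08470 × 15.0) = 0.2807
R = 1 / (1 − 0.2807) = 1.390
Css,max = 6.34 × 1.390 = 8.814 mcg/L
Css,min = Css,max × e^(−kτ) = 8.814 × 0.2807 ≈ 2.47 mcg/L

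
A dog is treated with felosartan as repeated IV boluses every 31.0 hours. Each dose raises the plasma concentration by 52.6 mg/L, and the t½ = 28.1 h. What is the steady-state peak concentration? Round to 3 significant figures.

k = ln 2 / 28.1 = 0.02467 h⁻¹
Fraction remaining after one interval: e^(−kτ) = e^(−0.02467 × 31.0) = 0.4655
R = 1 / (1 − 0.4655) = 1.871
Css,max = 52.6 × 1.871 ≈ 98.4 mg/L

98.4 mg/L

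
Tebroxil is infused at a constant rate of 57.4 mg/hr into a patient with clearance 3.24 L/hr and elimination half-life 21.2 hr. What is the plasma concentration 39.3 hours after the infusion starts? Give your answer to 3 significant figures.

12.8 mg/L

Css = rate / CL = 57.4 / 3.24 = 17.72 mg/L
k = ln 2 / 21.2 = 0.03270 hr⁻¹
C(t) = Css (1 − e^(−kt)) = 17.72 × (1 − e^(−1.285)) = 17.72 × 0.7233 ≈ 12.8 mg/L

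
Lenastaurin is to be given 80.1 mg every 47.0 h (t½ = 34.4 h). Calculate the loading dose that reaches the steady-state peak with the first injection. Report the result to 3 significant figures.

k = ln 2 / 34.4 = 0.02015 h⁻¹
Accumulation ratio R = 1 / (1 − e^(−kτ)) = 1 / (1 − e^(−0.02015×47.0)) = 1 / (1 − 0.3879) = 1.634
Loading dose = maintenance dose × R = 80.1 × 1.634 ≈ 131 mg

131 mg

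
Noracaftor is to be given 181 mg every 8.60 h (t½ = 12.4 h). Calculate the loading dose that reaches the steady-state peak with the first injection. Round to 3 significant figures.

474 mg

k = ln 2 / 12.4 = 0.05590 h⁻¹
Accumulation ratio R = 1 / (1 − e^(−kτ)) = 1 / (1 − e^(−0.05590×8.60)) = 1 / (1 − 0.6183) = 2.620
Loading dose = maintenance dose × R = 181 × 2.620 ≈ 474 mg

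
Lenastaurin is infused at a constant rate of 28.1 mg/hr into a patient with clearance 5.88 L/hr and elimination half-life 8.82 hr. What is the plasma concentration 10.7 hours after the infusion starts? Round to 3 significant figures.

2.72 µg/mL

Css = rate / CL = 28.1 / 5.88 = 4.779 µg/mL
k = ln 2 / 8.82 = 0.07859 hr⁻¹
C(t) = Css (1 − e^(−kt)) = 4.779 × (1 − e^(−0.8409)) = 4.779 × 0.5687 ≈ 2.72 µg/mL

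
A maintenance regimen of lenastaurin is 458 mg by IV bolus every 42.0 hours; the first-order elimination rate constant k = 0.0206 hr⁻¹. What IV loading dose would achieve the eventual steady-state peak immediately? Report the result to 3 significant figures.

Accumulation ratio R = 1 / (1 − e^(−kτ)) = 1 / (1 − e^(−0.02060×42.0)) = 1 / (1 − 0.4210) = 1.727
Loading dose = maintenance dose × R = 458 × 1.727 ≈ 791 mg

791 mg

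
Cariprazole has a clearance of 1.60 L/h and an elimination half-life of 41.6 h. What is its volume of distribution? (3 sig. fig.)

96.0 L

k = ln 2 / t½ = ln 2 / 41.6 = 0.01666 h⁻¹
V = CL / k = 1.60 / 0.01666 ≈ 96.0 L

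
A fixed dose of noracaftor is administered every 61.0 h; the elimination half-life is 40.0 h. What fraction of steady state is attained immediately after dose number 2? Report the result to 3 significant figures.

0.879

k = ln 2 / 40.0 = 0.01733 h⁻¹
f_n = 1 − e^(−nkτ) = 1 − e^(−2 × 0.01733 × 61.0) = 1 − e^(−2.114) = 1 − 0.1207 ≈ 0.879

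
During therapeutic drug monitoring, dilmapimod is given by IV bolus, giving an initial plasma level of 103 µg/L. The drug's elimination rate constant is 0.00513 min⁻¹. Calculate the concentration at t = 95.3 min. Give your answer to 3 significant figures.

C(t) = C₀ e^(−kt) = 103 × e^(−0.005130 × 95.3) = 103 × e^(−0.4889) = 103 × 0.6133 ≈ 63.2 µg/L

63.2 µg/L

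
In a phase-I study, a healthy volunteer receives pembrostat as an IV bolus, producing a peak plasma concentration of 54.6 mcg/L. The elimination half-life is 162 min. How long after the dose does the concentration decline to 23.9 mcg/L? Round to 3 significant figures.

193 minutes

k = ln 2 / 162 = 0.004279 min⁻¹
C(t) = C₀ e^(−kt)  ⇒  t = ln(C₀/C) / k
t = ln(54.6/23.9) / 0.004279 = 0.8262 / 0.004279 ≈ 193 minutes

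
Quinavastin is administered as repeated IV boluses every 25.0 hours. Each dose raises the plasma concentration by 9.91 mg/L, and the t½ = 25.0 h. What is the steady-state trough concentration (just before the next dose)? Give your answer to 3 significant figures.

k = ln 2 / 25.0 = 0.02773 h⁻¹
Fraction remaining after one interval: e^(−kτ) = e^(−0.02773 × 25.0) = 0.5000
R = 1 / (1 − 0.5000) = 2.000
Css,max = 9.91 × 2.000 = 19.82 mg/L
Css,min = Css,max × e^(−kτ) = 19.82 × 0.5000 ≈ 9.91 mg/L

9.91 mg/L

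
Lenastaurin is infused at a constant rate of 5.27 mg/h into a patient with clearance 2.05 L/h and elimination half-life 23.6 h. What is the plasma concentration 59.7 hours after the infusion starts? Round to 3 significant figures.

2.13 mg/L

Css = rate / CL = 5.27 / 2.05 = 2.571 mg/L
k = ln 2 / 23.6 = 0.02937 h⁻¹
C(t) = Css (1 − e^(−kt)) = 2.571 × (1 − e^(−1.753)) = 2.571 × 0.8268 ≈ 2.13 mg/L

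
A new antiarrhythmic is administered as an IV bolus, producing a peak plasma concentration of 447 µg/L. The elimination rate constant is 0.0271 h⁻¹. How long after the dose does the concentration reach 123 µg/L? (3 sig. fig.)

C(t) = C₀ e^(−kt)  ⇒  t = ln(C₀/C) / k
t = ln(447/123) / 0.02710 = 1.290 / 0.02710 ≈ 47.6 hours

47.6 hours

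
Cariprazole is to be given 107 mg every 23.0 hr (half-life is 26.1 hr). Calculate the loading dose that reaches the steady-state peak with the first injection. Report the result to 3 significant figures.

234 mg

k = ln 2 / 26.1 = 0.02656 hr⁻¹
Accumulation ratio R = 1 / (1 − e^(−kτ)) = 1 / (1 − e^(−0.02656×23.0)) = 1 / (1 − 0.5429) = 2.188
Loading dose = maintenance dose × R = 107 × 2.188 ≈ 234 mg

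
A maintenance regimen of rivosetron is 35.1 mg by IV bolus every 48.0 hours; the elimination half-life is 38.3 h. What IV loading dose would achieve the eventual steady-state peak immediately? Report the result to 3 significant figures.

60.5 mg

k = ln 2 / 38.3 = 0.01810 h⁻¹
Accumulation ratio R = 1 / (1 − e^(−kτ)) = 1 / (1 − e^(−0.01810×48.0)) = 1 / (1 − 0.4195) = 1.723
Loading dose = maintenance dose × R = 35.1 × 1.723 ≈ 60.5 mg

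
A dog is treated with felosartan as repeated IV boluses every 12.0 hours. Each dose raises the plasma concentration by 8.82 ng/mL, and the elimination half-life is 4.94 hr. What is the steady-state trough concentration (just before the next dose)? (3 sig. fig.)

2.01 ng/mL

k = ln 2 / 4.94 = 0.1403 hr⁻¹
Fraction remaining after one interval: e^(−kτ) = e^(−0.1403 × 12.0) = 0.1857
R = 1 / (1 − 0.1857) = 1.228
Css,max = 8.82 × 1.228 = 10.83 ng/mL
Css,min = Css,max × e^(−kτ) = 10.83 × 0.1857 ≈ 2.01 ng/mL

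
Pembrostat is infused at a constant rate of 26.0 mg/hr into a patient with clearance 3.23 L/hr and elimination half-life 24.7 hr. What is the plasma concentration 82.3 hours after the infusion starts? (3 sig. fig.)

Css = rate / CL = 26.0 / 3.23 = 8.050 mg/L
k = ln 2 / 24.7 = 0.02806 hr⁻¹
C(t) = Css (1 − e^(−kt)) = 8.050 × (1 − e^(−2.310)) = 8.050 × 0.9007 ≈ 7.25 mg/L

7.25 mg/L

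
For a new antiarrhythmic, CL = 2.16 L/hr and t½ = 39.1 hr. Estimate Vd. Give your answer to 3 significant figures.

k = ln 2 / t½ = ln 2 / 39.1 = 0.01773 hr⁻¹
V = CL / k = 2.16 / 0.01773 ≈ 122 L

122 L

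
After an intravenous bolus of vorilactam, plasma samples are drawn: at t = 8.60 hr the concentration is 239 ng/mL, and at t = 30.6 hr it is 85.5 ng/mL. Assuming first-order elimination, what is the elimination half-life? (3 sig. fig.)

k = ln(C₁/C₂) / (t₂ − t₁) = ln(239/85.5) / (30.6 − 8.60)
  = 1.028 / 22.00 = 0.04672 hr⁻¹
t½ = ln 2 / k = ln 2 / 0.04672 ≈ 14.8 hours

14.8 hours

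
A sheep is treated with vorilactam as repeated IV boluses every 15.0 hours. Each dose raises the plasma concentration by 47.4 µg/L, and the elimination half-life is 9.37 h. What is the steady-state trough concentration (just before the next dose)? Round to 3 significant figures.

23.3 µg/L

k = ln 2 / 9.37 = 0.07398 h⁻¹
Fraction remaining after one interval: e^(−kτ) = e^(−0.07398 × 15.0) = 0.3297
R = 1 / (1 − 0.3297) = 1.492
Css,max = 47.4 × 1.492 = 70.71 µg/L
Css,min = Css,max × e^(−kτ) = 70.71 × 0.3297 ≈ 23.3 µg/L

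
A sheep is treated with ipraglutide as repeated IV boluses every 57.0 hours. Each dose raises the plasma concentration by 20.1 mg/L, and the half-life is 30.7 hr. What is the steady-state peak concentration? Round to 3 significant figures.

k = ln 2 / 30.7 = 0.02258 hr⁻¹
Fraction remaining after one interval: e^(−kτ) = e^(−0.02258 × 57.0) = 0.2761
R = 1 / (1 − 0.2761) = 1.381
Css,max = 20.1 × 1.381 ≈ 27.8 mg/L

27.8 mg/L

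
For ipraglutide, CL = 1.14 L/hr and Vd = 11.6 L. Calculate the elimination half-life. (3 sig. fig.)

k = CL / V = 1.14 / 11.6 = 0.09828 hr⁻¹
t½ = ln 2 / k = ln 2 / 0.09828 ≈ 7.05 hours

7.05 hours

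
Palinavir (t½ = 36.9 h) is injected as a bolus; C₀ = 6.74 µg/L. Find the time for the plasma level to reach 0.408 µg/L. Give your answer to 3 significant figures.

k = ln 2 / 36.9 = 0.01878 h⁻¹
C(t) = C₀ e^(−kt)  ⇒  t = ln(C₀/C) / k
t = ln(6.74/0.408) / 0.01878 = 2.805 / 0.01878 ≈ 149 hours

149 hours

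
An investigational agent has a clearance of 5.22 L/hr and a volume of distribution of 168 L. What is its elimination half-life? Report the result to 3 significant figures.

22.3 hours

k = CL / V = 5.22 / 168 = 0.03107 hr⁻¹
t½ = ln 2 / k = ln 2 / 0.03107 ≈ 22.3 hours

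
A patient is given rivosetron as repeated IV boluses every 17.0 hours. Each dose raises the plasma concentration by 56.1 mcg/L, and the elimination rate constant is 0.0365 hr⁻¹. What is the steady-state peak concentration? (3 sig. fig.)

Fraction remaining after one interval: e^(−kτ) = e^(−0.03650 × 17.0) = 0.5377
R = 1 / (1 − 0.5377) = 2.163
Css,max = 56.1 × 2.163 ≈ 121 mcg/L

121 mcg/L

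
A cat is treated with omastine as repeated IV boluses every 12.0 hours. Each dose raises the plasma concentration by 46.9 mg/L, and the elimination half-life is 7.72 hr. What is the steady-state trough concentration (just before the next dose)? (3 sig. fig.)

k = ln 2 / 7.72 = 0.08979 hr⁻¹
Fraction remaining after one interval: e^(−kτ) = e^(−0.08979 × 12.0) = 0.3405
R = 1 / (1 − 0.3405) = 1.516
Css,max = 46.9 × 1.516 = 71.11 mg/L
Css,min = Css,max × e^(−kτ) = 71.11 × 0.3405 ≈ 24.2 mg/L

24.2 mg/L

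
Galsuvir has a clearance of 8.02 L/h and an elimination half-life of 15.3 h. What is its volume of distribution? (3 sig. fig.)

k = ln 2 / t½ = ln 2 / 15.3 = 0.04530 h⁻¹
V = CL / k = 8.02 / 0.04530 ≈ 177 L

177 L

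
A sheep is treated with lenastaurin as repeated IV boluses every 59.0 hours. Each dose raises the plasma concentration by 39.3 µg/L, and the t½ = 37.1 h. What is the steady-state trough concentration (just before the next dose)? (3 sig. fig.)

19.5 µg/L

k = ln 2 / 37.1 = 0.01868 h⁻¹
Fraction remaining after one interval: e^(−kτ) = e^(−0.01868 × 59.0) = 0.3321
R = 1 / (1 − 0.3321) = 1.497
Css,max = 39.3 × 1.497 = 58.84 µg/L
Css,min = Css,max × e^(−kτ) = 58.84 × 0.3321 ≈ 19.5 µg/L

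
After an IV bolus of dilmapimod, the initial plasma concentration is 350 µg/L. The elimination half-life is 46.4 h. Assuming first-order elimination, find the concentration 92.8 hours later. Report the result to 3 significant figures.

87.5 µg/L

k = ln 2 / 46.4 = 0.01494 h⁻¹
92.8 h is 2.000 half-lives, so C = 350 × (1/2)^2.000 = 350 × 0.2500 ≈ 87.5 µg/L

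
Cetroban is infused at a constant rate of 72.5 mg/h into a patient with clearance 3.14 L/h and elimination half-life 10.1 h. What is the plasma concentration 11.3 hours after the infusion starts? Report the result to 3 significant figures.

12.5 mg/L

Css = rate / CL = 72.5 / 3.14 = 23.09 mg/L
k = ln 2 / 10.1 = 0.06863 h⁻¹
C(t) = Css (1 − e^(−kt)) = 23.09 × (1 − e^(−0.7755)) = 23.09 × 0.5395 ≈ 12.5 mg/L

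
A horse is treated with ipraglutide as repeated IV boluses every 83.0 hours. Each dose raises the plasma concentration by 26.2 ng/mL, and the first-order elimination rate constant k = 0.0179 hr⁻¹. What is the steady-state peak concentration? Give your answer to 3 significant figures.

Fraction remaining after one interval: e^(−kτ) = e^(−0.01790 × 83.0) = 0.2263
R = 1 / (1 − 0.2263) = 1.293
Css,max = 26.2 × 1.293 ≈ 33.9 ng/mL

33.9 ng/mL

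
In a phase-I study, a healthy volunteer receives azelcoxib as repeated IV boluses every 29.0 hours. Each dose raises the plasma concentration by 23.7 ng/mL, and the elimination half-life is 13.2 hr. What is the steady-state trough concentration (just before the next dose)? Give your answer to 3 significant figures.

6.61 ng/mL

k = ln 2 / 13.2 = 0.05251 hr⁻¹
Fraction remaining after one interval: e^(−kτ) = e^(−0.05251 × 29.0) = 0.2181
R = 1 / (1 − 0.2181) = 1.279
Css,max = 23.7 × 1.279 = 30.31 ng/mL
Css,min = Css,max × e^(−kτ) = 30.31 × 0.2181 ≈ 6.61 ng/mL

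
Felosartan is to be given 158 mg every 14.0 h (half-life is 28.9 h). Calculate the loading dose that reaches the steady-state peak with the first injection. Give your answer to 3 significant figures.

554 mg

k = ln 2 / 28.9 = 0.02398 h⁻¹
Accumulation ratio R = 1 / (1 − e^(−kτ)) = 1 / (1 − e^(−0.02398×14.0)) = 1 / (1 − 0.7148) = 3.506
Loading dose = maintenance dose × R = 158 × 3.506 ≈ 554 mg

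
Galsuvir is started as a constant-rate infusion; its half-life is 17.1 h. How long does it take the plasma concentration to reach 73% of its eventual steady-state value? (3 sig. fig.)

k = ln 2 / 17.1 = 0.04053 h⁻¹
f = 1 − e^(−kt)  ⇒  t = −ln(1 − f) / k
t = −ln(1 − 0.73) / 0.04053 = 1.309 / 0.04053 ≈ 32.3 hours

32.3 hours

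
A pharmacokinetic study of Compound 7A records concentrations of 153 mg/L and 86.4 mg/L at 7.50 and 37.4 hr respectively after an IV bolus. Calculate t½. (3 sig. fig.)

36.3 hours

k = ln(C₁/C₂) / (t₂ − t₁) = ln(153/86.4) / (37.4 − 7.50)
  = 0.5715 / 29.90 = 0.01911 hr⁻¹
t½ = ln 2 / k = ln 2 / 0.01911 ≈ 36.3 hours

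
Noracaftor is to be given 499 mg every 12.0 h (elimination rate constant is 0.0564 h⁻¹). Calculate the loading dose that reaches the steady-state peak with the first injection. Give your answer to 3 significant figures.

Accumulation ratio R = 1 / (1 − e^(−kτ)) = 1 / (1 − e^(−0.05640×12.0)) = 1 / (1 − 0.5082) = 2.034
Loading dose = maintenance dose × R = 499 × 2.034 ≈ 1010 mg

1010 mg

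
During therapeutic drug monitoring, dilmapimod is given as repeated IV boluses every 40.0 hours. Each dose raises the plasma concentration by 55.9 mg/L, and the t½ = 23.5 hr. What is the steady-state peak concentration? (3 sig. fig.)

80.7 mg/L

k = ln 2 / 23.5 = 0.02950 hr⁻¹
Fraction remaining after one interval: e^(−kτ) = e^(−0.02950 × 40.0) = 0.3073
R = 1 / (1 − 0.3073) = 1.444
Css,max = 55.9 × 1.444 ≈ 80.7 mg/L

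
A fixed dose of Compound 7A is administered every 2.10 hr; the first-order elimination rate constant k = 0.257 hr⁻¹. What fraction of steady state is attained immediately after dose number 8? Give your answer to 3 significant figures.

f_n = 1 − e^(−nkτ) = 1 − e^(−8 × 0.2570 × 2.10) = 1 − e^(−4.318) = 1 − 0.01333 ≈ 0.987

0.987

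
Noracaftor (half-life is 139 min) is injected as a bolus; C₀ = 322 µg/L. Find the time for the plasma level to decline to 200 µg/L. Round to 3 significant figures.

95.5 minutes

k = ln 2 / 139 = 0.004987 min⁻¹
C(t) = C₀ e^(−kt)  ⇒  t = ln(C₀/C) / k
t = ln(322/200) / 0.004987 = 0.4762 / 0.004987 ≈ 95.5 minutes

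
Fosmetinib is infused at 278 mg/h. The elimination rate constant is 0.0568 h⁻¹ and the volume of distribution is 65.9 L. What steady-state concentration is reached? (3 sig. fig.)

CL = k · V = 0.0568 × 65.9 = 3.743 L/h
Css = rate / CL = 278 / 3.743 ≈ 74.3 µg/mL

74.3 µg/mL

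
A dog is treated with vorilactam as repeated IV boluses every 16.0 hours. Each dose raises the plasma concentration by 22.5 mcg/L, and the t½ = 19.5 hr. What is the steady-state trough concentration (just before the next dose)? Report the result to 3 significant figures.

k = ln 2 / 19.5 = 0.03555 hr⁻¹
Fraction remaining after one interval: e^(−kτ) = e^(−0.03555 × 16.0) = 0.5662
R = 1 / (1 − 0.5662) = 2.305
Css,max = 22.5 × 2.305 = 51.87 mcg/L
Css,min = Css,max × e^(−kτ) = 51.87 × 0.5662 ≈ 29.4 mcg/L

29.4 mcg/L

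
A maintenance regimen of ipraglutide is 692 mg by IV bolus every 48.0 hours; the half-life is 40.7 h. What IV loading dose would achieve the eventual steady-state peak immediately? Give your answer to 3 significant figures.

k = ln 2 / 40.7 = 0.01703 h⁻¹
Accumulation ratio R = 1 / (1 − e^(−kτ)) = 1 / (1 − e^(−0.01703×48.0)) = 1 / (1 − 0.4415) = 1.791
Loading dose = maintenance dose × R = 692 × 1.791 ≈ 1240 mg

1240 mg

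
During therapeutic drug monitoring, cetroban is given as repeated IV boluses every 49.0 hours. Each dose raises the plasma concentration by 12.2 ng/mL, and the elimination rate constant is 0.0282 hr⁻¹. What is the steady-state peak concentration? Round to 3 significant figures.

Fraction remaining after one interval: e^(−kτ) = e^(−0.02820 × 49.0) = 0.2511
R = 1 / (1 − 0.2511) = 1.335
Css,max = 12.2 × 1.335 ≈ 16.3 ng/mL

16.3 ng/mL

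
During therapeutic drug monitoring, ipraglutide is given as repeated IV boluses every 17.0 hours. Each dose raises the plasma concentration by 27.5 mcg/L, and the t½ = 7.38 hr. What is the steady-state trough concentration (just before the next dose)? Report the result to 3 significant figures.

6.99 mcg/L

k = ln 2 / 7.38 = 0.09392 hr⁻¹
Fraction remaining after one interval: e^(−kτ) = e^(−0.09392 × 17.0) = 0.2026
R = 1 / (1 − 0.2026) = 1.254
Css,max = 27.5 × 1.254 = 34.49 mcg/L
Css,min = Css,max × e^(−kτ) = 34.49 × 0.2026 ≈ 6.99 mcg/L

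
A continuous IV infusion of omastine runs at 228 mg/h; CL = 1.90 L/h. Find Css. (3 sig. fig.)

120 mg/L

Css = infusion rate / CL = 228 / 1.90 ≈ 120 mg/L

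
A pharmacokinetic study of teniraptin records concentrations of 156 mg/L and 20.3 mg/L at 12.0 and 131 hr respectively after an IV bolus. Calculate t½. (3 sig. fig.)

k = ln(C₁/C₂) / (t₂ − t₁) = ln(156/20.3) / (131 − 12.0)
  = 2.039 / 119.0 = 0.01714 hr⁻¹
t½ = ln 2 / k = ln 2 / 0.01714 ≈ 40.4 hours

40.4 hours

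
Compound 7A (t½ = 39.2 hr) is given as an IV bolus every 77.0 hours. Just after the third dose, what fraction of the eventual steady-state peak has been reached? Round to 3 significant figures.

0.983

k = ln 2 / 39.2 = 0.01768 hr⁻¹
f_n = 1 − e^(−nkτ) = 1 − e^(−3 × 0.01768 × 77.0) = 1 − e^(−4.085) = 1 − 0.01683 ≈ 0.983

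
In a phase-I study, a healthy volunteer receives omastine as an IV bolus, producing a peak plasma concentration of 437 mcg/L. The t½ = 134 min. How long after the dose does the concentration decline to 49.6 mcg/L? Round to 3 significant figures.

421 minutes

k = ln 2 / 134 = 0.005173 min⁻¹
C(t) = C₀ e^(−kt)  ⇒  t = ln(C₀/C) / k
t = ln(437/49.6) / 0.005173 = 2.176 / 0.005173 ≈ 421 minutes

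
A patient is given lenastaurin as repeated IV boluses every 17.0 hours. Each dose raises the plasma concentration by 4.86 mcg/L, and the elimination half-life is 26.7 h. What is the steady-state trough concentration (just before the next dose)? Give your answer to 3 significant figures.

k = ln 2 / 26.7 = 0.02596 h⁻¹
Fraction remaining after one interval: e^(−kτ) = e^(−0.02596 × 17.0) = 0.6432
R = 1 / (1 − 0.6432) = 2.803
Css,max = 4.86 × 2.803 = 13.62 mcg/L
Css,min = Css,max × e^(−kτ) = 13.62 × 0.6432 ≈ 8.76 mcg/L

8.76 mcg/L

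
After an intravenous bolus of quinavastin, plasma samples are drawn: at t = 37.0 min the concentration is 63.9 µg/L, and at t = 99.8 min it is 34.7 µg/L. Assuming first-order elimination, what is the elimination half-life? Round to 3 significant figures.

k = ln(C₁/C₂) / (t₂ − t₁) = ln(63.9/34.7) / (99.8 − 37.0)
  = 0.6106 / 62.80 = 0.009723 min⁻¹
t½ = ln 2 / k = ln 2 / 0.009723 ≈ 71.3 minutes

71.3 minutes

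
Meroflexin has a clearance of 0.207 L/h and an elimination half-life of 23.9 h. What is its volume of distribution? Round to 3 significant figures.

7.14 L

k = ln 2 / t½ = ln 2 / 23.9 = 0.02900 h⁻¹
V = CL / k = 0.207 / 0.02900 ≈ 7.14 L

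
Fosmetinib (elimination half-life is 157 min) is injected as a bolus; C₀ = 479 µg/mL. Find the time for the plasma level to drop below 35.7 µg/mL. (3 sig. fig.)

k = ln 2 / 157 = 0.004415 min⁻¹
C(t) = C₀ e^(−kt)  ⇒  t = ln(C₀/C) / k
t = ln(479/35.7) / 0.004415 = 2.597 / 0.004415 ≈ 588 minutes

588 minutes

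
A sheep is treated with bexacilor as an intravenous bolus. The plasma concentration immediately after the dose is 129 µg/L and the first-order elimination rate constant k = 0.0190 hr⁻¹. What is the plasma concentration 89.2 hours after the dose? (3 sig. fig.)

23.7 µg/L

C(t) = C₀ e^(−kt) = 129 × e^(−0.01900 × 89.2) = 129 × e^(−1.695) = 129 × 0.1836 ≈ 23.7 µg/L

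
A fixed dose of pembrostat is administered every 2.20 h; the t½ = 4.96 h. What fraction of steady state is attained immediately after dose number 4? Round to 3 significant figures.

k = ln 2 / 4.96 = 0.1397 h⁻¹
f_n = 1 − e^(−nkτ) = 1 − e^(−4 × 0.1397 × 2.20) = 1 − e^(−1.230) = 1 − 0.2924 ≈ 0.708

0.708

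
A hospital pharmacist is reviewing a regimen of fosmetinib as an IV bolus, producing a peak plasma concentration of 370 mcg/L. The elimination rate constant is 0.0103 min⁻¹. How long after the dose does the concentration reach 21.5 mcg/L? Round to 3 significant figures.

C(t) = C₀ e^(−kt)  ⇒  t = ln(C₀/C) / k
t = ln(370/21.5) / 0.01030 = 2.845 / 0.01030 ≈ 276 minutes

276 minutes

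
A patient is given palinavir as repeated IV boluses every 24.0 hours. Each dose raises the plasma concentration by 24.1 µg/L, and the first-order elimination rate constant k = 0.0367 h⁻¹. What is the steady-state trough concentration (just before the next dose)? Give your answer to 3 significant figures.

Fraction remaining after one interval: e^(−kτ) = e^(−0.03670 × 24.0) = 0.4145
R = 1 / (1 − 0.4145) = 1.708
Css,max = 24.1 × 1.708 = 41.16 µg/L
Css,min = Css,max × e^(−kτ) = 41.16 × 0.4145 ≈ 17.1 µg/L

17.1 µg/L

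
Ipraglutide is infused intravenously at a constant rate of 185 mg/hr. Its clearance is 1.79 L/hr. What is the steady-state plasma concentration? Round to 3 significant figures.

103 mg/L

Css = infusion rate / CL = 185 / 1.79 ≈ 103 mg/L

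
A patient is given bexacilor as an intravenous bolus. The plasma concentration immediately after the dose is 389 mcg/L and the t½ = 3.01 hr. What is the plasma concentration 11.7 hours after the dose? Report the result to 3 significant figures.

26.3 mcg/L

k = ln 2 / 3.01 = 0.2303 hr⁻¹
11.7 hr is 3.887 half-lives, so C = 389 × (1/2)^3.887 = 389 × 0.06759 ≈ 26.3 mcg/L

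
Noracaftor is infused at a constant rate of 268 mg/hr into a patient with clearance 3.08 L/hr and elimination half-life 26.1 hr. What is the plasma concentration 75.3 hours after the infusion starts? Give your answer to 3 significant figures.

Css = rate / CL = 268 / 3.08 = 87.01 µg/mL
k = ln 2 / 26.1 = 0.02656 hr⁻¹
C(t) = Css (1 − e^(−kt)) = 87.01 × (1 − e^(−2.000)) = 87.01 × 0.8646 ≈ 75.2 µg/mL

75.2 µg/mL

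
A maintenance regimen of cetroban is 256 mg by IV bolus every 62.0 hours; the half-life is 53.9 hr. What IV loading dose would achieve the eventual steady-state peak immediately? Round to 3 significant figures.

466 mg

k = ln 2 / 53.9 = 0.01286 hr⁻¹
Accumulation ratio R = 1 / (1 − e^(−kτ)) = 1 / (1 − e^(−0.01286×62.0)) = 1 / (1 − 0.4505) = 1.820
Loading dose = maintenance dose × R = 256 × 1.820 ≈ 466 mg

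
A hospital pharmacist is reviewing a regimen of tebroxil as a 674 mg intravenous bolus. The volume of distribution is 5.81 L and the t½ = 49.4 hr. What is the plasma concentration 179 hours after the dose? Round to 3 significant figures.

9.41 mg/L

C₀ = dose / V = 674 / 5.81 = 116.0 mg/L
k = ln 2 / 49.4 = 0.01403 hr⁻¹
C(t) = C₀ e^(−kt) = 116.0 × e^(−0.01403 × 179) = 116.0 × e^(−2.512) = 116.0 × 0.08114 ≈ 9.41 mg/L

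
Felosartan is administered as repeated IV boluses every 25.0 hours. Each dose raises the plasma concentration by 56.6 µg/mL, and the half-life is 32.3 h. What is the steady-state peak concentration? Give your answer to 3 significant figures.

136 µg/mL

k = ln 2 / 32.3 = 0.02146 h⁻¹
Fraction remaining after one interval: e^(−kτ) = e^(−0.02146 × 25.0) = 0.5848
R = 1 / (1 − 0.5848) = 2.408
Css,max = 56.6 × 2.408 ≈ 136 µg/mL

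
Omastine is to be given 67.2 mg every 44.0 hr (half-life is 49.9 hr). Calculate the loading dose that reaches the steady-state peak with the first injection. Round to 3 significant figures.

147 mg

k = ln 2 / 49.9 = 0.01389 hr⁻¹
Accumulation ratio R = 1 / (1 − e^(−kτ)) = 1 / (1 − e^(−0.01389×44.0)) = 1 / (1 − 0.5427) = 2.187
Loading dose = maintenance dose × R = 67.2 × 2.187 ≈ 147 mg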